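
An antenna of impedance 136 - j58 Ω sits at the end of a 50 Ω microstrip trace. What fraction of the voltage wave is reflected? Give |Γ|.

|Γ| ≈ 0.532

Γ = (Z_L − Z_0)/(Z_L + Z_0) = (86 − j58)/(186 − j58)
|Γ| = 104/195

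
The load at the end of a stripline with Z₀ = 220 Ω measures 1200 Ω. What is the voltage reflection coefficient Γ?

Γ = (Z_L − Z_0)/(Z_L + Z_0) = (1200 − 220)/(1200 + 220) = 980/1420

Γ = 0.69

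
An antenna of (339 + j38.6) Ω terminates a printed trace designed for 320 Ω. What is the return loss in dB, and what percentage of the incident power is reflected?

Γ = (19 + j38.6)/(659 + j38.6), |Γ| = 0.0652
RL = −20·log₁₀(0.0652) = 23.7 dB
P_refl/P_inc = |Γ|² = 0.00425

RL ≈ 23.7 dB; 0.425% of incident power reflected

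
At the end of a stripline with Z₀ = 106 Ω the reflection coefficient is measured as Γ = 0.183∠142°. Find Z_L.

Z_L ≈ 77.5 + j18.1 Ω

Z_L = Z_0·(1 + Γ)/(1 − Γ) = 106·(0.856 + j0.113)/(1.14 − j0.113)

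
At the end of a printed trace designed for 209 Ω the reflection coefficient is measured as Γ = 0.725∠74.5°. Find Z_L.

Z_L = Z_0·(1 + Γ)/(1 − Γ) = 209·(1.19 + j0.699)/(0.806 − j0.699)

Z_L ≈ 87.1 + j257 Ω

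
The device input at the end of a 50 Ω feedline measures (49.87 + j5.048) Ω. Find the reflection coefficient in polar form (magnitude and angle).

Γ = (Z_L − Z_0)/(Z_L + Z_0) = (-0.13 + j5.048)/(99.87 + j5.048)
|Γ| = 5.05/100 = 0.0505

Γ ≈ 0.0505 ∠ 88.6°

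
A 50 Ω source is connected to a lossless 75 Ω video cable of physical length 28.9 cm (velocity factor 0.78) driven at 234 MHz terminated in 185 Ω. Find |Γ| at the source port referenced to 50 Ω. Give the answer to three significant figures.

|Γ| ≈ 0.285

λ = v/f = 0.78·c / 234 MHz = 1 m
βl = 2π·l/λ = 2π × 0.289 = 104°
tan(βl) = -4
Z_in = Z_0·(Z_L + jZ_0·tanβl)/(Z_0 + jZ_L·tanβl) = 32 + j15.5 Ω
Γ_s = (Z_in − Z_s)/(Z_in + Z_s) = (-18 + j15.5)/(82 + j15.5), |Γ_s| = 0.285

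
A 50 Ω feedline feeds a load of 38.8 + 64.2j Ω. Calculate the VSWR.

Γ = (Z_L − Z_0)/(Z_L + Z_0) = (-11.2 + j64.2)/(88.8 + j64.2)
|Γ| = 65.2/110 = 0.595
VSWR = (1 + |Γ|)/(1 − |Γ|) = 1.59/0.405

VSWR ≈ 3.94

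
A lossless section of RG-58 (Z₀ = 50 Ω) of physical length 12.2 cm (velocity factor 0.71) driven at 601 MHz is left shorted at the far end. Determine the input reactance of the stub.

X_in ≈ -74.3 Ω (capacitive)

λ = v/f = 0.71·c / 601 MHz = 0.354 m
βl = 2π·l/λ = 2π × 0.344 = 124°
tan(βl) = -1.49
For a shorted stub, Z_in = jZ_0·tan(βl)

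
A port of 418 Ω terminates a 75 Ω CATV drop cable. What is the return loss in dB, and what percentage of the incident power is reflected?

Γ = (418 − 75)/(418 + 75) = 0.696
RL = −20·log₁₀(0.696) = 3.15 dB
P_refl/P_inc = |Γ|² = 0.484

RL ≈ 3.15 dB; 48.4% of incident power reflected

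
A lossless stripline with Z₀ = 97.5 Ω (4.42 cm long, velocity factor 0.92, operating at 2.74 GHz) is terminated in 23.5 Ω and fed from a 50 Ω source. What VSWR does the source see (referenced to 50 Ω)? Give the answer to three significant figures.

VSWR ≈ 3.06

λ = v/f = 0.92·c / 2.74 GHz = 0.101 m
βl = 2π·l/λ = 2π × 0.439 = 158°
tan(βl) = -0.405
Z_in = Z_0·(Z_L + jZ_0·tanβl)/(Z_0 + jZ_L·tanβl) = 27.1 − j36.8 Ω
Γ_s = (Z_in − Z_s)/(Z_in + Z_s) = (-22.9 − j36.8)/(77.1 − j36.8), |Γ_s| = 0.508
VSWR = (1 + |Γ_s|)/(1 − |Γ_s|)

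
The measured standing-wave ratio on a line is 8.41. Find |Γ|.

|Γ| ≈ 0.787

|Γ| = (S − 1)/(S + 1) = (8.41 − 1)/(8.41 + 1) = 7.41/9.41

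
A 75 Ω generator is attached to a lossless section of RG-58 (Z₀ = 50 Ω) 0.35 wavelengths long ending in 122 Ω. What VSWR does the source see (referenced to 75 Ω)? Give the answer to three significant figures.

βl = 2π × 0.35 = 126°
tan(βl) = -1.38
Z_in = Z_0·(Z_L + jZ_0·tanβl)/(Z_0 + jZ_L·tanβl) = 28.8 + j27.8 Ω
Γ_s = (Z_in − Z_s)/(Z_in + Z_s) = (-46.2 + j27.8)/(104 + j27.8), |Γ_s| = 0.502
VSWR = (1 + |Γ_s|)/(1 − |Γ_s|)

VSWR ≈ 3.02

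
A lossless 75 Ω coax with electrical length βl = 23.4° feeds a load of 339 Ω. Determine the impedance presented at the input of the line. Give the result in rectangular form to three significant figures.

Z_in ≈ 83.4 − j131 Ω

tan(βl) = tan(23.4°) = 0.433
Z_in = Z_0·(Z_L + jZ_0·tanβl)/(Z_0 + jZ_L·tanβl)
     = 75·(339 + j32.5)/(75 + j147)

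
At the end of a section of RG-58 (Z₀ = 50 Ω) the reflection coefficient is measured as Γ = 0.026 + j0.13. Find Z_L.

Z_L = Z_0·(1 + Γ)/(1 − Γ) = 50·(1.03 + j0.13)/(0.974 − j0.13)

Z_L ≈ 50.9 + j13.5 Ω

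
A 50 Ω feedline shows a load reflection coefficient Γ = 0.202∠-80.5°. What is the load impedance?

Z_L ≈ 49.2 − j20.5 Ω

Z_L = Z_0·(1 + Γ)/(1 − Γ) = 50·(1.03 − j0.199)/(0.967 + j0.199)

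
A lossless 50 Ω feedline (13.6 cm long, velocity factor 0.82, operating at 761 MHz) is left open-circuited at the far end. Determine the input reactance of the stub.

X_in ≈ 91.9 Ω (inductive)

λ = v/f = 0.82·c / 761 MHz = 0.323 m
βl = 2π·l/λ = 2π × 0.421 = 151°
tan(βl) = -0.544
For an open-circuited stub, Z_in = −jZ_0·cot(βl) = −jZ_0/tan(βl)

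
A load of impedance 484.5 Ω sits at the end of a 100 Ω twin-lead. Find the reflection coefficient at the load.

Γ = (Z_L − Z_0)/(Z_L + Z_0) = (484.5 − 100)/(484.5 + 100) = 384.5/584.5

Γ = 0.658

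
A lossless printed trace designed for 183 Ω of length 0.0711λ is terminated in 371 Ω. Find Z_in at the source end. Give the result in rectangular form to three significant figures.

βl = 2π × 0.0711 = 25.6°
tan(βl) = tan(25.6°) = 0.479
Z_in = Z_0·(Z_L + jZ_0·tanβl)/(Z_0 + jZ_L·tanβl)
     = 183·(371 + j87.7)/(183 + j178)

Z_in ≈ 235 − j140 Ω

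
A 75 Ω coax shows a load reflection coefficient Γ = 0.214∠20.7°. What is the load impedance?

Z_L = Z_0·(1 + Γ)/(1 − Γ) = 75·(1.2 + j0.0756)/(0.8 − j0.0756)

Z_L ≈ 111 + j17.6 Ω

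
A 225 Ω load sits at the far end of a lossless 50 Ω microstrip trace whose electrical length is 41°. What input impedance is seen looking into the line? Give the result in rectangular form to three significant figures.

tan(βl) = tan(41°) = 0.869
Z_in = Z_0·(Z_L + jZ_0·tanβl)/(Z_0 + jZ_L·tanβl)
     = 50·(225 + j43.5)/(50 + j196)

Z_in ≈ 24.2 − j51.3 Ω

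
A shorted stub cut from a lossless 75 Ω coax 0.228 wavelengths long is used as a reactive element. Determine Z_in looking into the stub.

βl = 2π × 0.228 = 82.1°
tan(βl) = 7.19
For a shorted stub, Z_in = jZ_0·tan(βl)

Z_in ≈ +j539 Ω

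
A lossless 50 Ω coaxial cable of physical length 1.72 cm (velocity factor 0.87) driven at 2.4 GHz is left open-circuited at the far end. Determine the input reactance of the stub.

X_in ≈ -32.5 Ω (capacitive)

λ = v/f = 0.87·c / 2.4 GHz = 0.109 m
βl = 2π·l/λ = 2π × 0.158 = 56.9°
tan(βl) = 1.54
For an open-circuited stub, Z_in = −jZ_0·cot(βl) = −jZ_0/tan(βl)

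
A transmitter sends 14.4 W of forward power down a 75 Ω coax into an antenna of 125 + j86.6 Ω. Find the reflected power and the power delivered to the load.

P_reflected ≈ 3.03 W; P_delivered ≈ 11.4 W

|Γ| = |(50 + j86.6)/(200 + j86.6)| = 0.459
|Γ|² = 0.211
P_refl = |Γ|²·P_inc = 3.03 W, P_del = (1 − |Γ|²)·P_inc = 11.4 W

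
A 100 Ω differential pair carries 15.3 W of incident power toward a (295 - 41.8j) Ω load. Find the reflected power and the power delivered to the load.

P_reflected ≈ 3.86 W; P_delivered ≈ 11.4 W

|Γ| = |(195 − j41.8)/(395 − j41.8)| = 0.502
|Γ|² = 0.252
P_refl = |Γ|²·P_inc = 3.86 W, P_del = (1 − |Γ|²)·P_inc = 11.4 W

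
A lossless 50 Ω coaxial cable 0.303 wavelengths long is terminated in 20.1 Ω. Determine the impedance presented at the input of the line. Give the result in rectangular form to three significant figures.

Z_in ≈ 80 − j51.6 Ω

βl = 2π × 0.303 = 109°
tan(βl) = tan(109°) = -2.89
Z_in = Z_0·(Z_L + jZ_0·tanβl)/(Z_0 + jZ_L·tanβl)
     = 50·(20.1 − j145)/(50 − j58.1)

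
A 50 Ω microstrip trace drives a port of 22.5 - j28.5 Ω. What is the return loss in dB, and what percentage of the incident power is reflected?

Γ = (-27.5 − j28.5)/(72.5 − j28.5), |Γ| = 0.508
RL = −20·log₁₀(0.508) = 5.88 dB
P_refl/P_inc = |Γ|² = 0.258

RL ≈ 5.88 dB; 25.8% of incident power reflected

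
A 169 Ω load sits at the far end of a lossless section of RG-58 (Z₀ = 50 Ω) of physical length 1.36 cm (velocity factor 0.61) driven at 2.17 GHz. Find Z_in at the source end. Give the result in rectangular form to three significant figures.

λ = v/f = 0.61·c / 2.17 GHz = 0.0843 m
βl = 2π·l/λ = 2π × 0.161 = 58.1°
tan(βl) = tan(58.1°) = 1.6
Z_in = Z_0·(Z_L + jZ_0·tanβl)/(Z_0 + jZ_L·tanβl)
     = 50·(169 + j80.2)/(50 + j271)

Z_in ≈ 19.9 − j27.5 Ω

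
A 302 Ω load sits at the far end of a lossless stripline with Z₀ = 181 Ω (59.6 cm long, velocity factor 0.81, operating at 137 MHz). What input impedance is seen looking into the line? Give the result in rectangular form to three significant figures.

λ = v/f = 0.81·c / 137 MHz = 1.77 m
βl = 2π·l/λ = 2π × 0.336 = 121°
tan(βl) = tan(121°) = -1.67
Z_in = Z_0·(Z_L + jZ_0·tanβl)/(Z_0 + jZ_L·tanβl)
     = 181·(302 − j302)/(181 − j503)

Z_in ≈ 131 + j61.6 Ω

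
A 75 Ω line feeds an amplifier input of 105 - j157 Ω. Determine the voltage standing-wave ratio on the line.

Γ = (Z_L − Z_0)/(Z_L + Z_0) = (30 − j157)/(180 − j157)
|Γ| = 160/239 = 0.669
VSWR = (1 + |Γ|)/(1 − |Γ|) = 1.67/0.331

VSWR ≈ 5.05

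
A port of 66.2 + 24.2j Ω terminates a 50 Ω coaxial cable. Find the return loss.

RL ≈ 12.2 dB

Γ = (16.2 + j24.2)/(116.2 + j24.2), |Γ| = 0.245
RL = −20·log₁₀|Γ| = −20·log₁₀(0.245)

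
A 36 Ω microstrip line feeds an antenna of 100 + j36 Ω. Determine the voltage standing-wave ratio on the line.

Γ = (Z_L − Z_0)/(Z_L + Z_0) = (64 + j36)/(136 + j36)
|Γ| = 73.4/141 = 0.522
VSWR = (1 + |Γ|)/(1 − |Γ|) = 1.52/0.478

VSWR ≈ 3.18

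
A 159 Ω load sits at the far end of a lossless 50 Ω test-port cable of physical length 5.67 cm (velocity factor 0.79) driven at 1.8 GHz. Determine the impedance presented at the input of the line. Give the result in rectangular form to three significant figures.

λ = v/f = 0.79·c / 1.8 GHz = 0.132 m
βl = 2π·l/λ = 2π × 0.431 = 155°
tan(βl) = tan(155°) = -0.466
Z_in = Z_0·(Z_L + jZ_0·tanβl)/(Z_0 + jZ_L·tanβl)
     = 50·(159 − j23.3)/(50 − j74)

Z_in ≈ 60.6 + j66.4 Ω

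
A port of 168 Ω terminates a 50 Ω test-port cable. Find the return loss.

Γ = (168 − 50)/(168 + 50) = 0.541
RL = −20·log₁₀|Γ| = −20·log₁₀(0.541)

RL ≈ 5.33 dB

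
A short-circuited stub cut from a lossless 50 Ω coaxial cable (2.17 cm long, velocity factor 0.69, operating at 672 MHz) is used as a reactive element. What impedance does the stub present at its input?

Z_in ≈ +j23.7 Ω

λ = v/f = 0.69·c / 672 MHz = 0.308 m
βl = 2π·l/λ = 2π × 0.0704 = 25.4°
tan(βl) = 0.474
For a short-circuited stub, Z_in = jZ_0·tan(βl)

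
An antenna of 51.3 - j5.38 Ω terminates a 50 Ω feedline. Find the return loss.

Γ = (1.3 − j5.38)/(101.3 − j5.38), |Γ| = 0.0546
RL = −20·log₁₀|Γ| = −20·log₁₀(0.0546)

RL ≈ 25.3 dB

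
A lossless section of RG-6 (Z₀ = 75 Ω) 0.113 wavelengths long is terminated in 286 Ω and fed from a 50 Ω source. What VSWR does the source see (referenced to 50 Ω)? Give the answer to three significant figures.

βl = 2π × 0.113 = 40.7°
tan(βl) = 0.86
Z_in = Z_0·(Z_L + jZ_0·tanβl)/(Z_0 + jZ_L·tanβl) = 42.3 − j74.3 Ω
Γ_s = (Z_in − Z_s)/(Z_in + Z_s) = (-7.65 − j74.3)/(92.3 − j74.3), |Γ_s| = 0.63
VSWR = (1 + |Γ_s|)/(1 − |Γ_s|)

VSWR ≈ 4.41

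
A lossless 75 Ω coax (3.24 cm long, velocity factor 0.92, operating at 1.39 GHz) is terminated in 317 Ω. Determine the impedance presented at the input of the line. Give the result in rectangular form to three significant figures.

Z_in ≈ 23.8 − j42.1 Ω

λ = v/f = 0.92·c / 1.39 GHz = 0.199 m
βl = 2π·l/λ = 2π × 0.163 = 58.7°
tan(βl) = tan(58.7°) = 1.65
Z_in = Z_0·(Z_L + jZ_0·tanβl)/(Z_0 + jZ_L·tanβl)
     = 75·(317 + j124)/(75 + j522)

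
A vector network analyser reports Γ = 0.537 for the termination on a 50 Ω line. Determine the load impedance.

Z_L ≈ 166 Ω

Z_L = Z_0·(1 + Γ)/(1 − Γ) = 50·(1.54)/(0.463)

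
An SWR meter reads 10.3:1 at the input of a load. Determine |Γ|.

|Γ| ≈ 0.823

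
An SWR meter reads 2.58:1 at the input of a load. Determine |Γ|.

|Γ| ≈ 0.441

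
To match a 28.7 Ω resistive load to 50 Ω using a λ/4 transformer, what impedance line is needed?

Z_qwt ≈ 37.9 Ω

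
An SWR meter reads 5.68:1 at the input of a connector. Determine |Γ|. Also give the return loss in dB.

|Γ| ≈ 0.701; return loss ≈ 3.09 dB

|Γ| = (S − 1)/(S + 1) = (5.68 − 1)/(5.68 + 1) = 4.68/6.68
RL = −20·log₁₀|Γ| = −20·log₁₀(0.701)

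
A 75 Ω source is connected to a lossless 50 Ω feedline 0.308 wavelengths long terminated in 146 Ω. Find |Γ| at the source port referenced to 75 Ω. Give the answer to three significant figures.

|Γ| ≈ 0.607

βl = 2π × 0.308 = 111°
tan(βl) = -2.62
Z_in = Z_0·(Z_L + jZ_0·tanβl)/(Z_0 + jZ_L·tanβl) = 19.3 + j16.6 Ω
Γ_s = (Z_in − Z_s)/(Z_in + Z_s) = (-55.7 + j16.6)/(94.3 + j16.6), |Γ_s| = 0.607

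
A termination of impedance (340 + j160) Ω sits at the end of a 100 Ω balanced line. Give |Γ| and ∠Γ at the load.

Γ = (Z_L − Z_0)/(Z_L + Z_0) = (240 + j160)/(440 + j160)
|Γ| = 288/468 = 0.616

Γ ≈ 0.616 ∠ 13.7°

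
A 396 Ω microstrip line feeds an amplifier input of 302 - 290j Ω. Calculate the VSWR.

Γ = (Z_L − Z_0)/(Z_L + Z_0) = (-94 − j290)/(698 − j290)
|Γ| = 305/756 = 0.403
VSWR = (1 + |Γ|)/(1 − |Γ|) = 1.4/0.597

VSWR ≈ 2.35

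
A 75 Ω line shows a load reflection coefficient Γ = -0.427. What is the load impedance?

Z_L ≈ 30.1 Ω

Z_L = Z_0·(1 + Γ)/(1 − Γ) = 75·(0.573)/(1.43)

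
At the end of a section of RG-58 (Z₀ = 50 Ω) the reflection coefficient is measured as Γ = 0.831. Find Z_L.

Z_L ≈ 542 Ω

Z_L = Z_0·(1 + Γ)/(1 − Γ) = 50·(1.83)/(0.169)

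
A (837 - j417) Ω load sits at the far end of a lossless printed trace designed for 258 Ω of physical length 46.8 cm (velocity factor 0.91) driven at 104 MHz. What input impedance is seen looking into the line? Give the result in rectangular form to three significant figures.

Z_in ≈ 69.2 − j80 Ω

λ = v/f = 0.91·c / 104 MHz = 2.62 m
βl = 2π·l/λ = 2π × 0.178 = 64.2°
tan(βl) = tan(64.2°) = 2.07
Z_in = Z_0·(Z_L + jZ_0·tanβl)/(Z_0 + jZ_L·tanβl)
     = 258·(837 + j116)/(1120 + j1730)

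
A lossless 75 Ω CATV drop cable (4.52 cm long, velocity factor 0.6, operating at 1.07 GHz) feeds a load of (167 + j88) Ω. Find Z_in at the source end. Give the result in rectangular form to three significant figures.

Z_in ≈ 25.6 − j5.97 Ω

λ = v/f = 0.6·c / 1.07 GHz = 0.168 m
βl = 2π·l/λ = 2π × 0.269 = 96.7°
tan(βl) = tan(96.7°) = -8.48
Z_in = Z_0·(Z_L + jZ_0·tanβl)/(Z_0 + jZ_L·tanβl)
     = 75·(167 − j548)/(821 − j1420)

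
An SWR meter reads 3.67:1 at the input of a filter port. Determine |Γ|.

|Γ| ≈ 0.572

|Γ| = (S − 1)/(S + 1) = (3.67 − 1)/(3.67 + 1) = 2.67/4.67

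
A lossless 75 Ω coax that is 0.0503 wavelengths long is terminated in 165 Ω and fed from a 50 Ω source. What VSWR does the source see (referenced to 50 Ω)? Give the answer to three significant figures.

βl = 2π × 0.0503 = 18.1°
tan(βl) = 0.327
Z_in = Z_0·(Z_L + jZ_0·tanβl)/(Z_0 + jZ_L·tanβl) = 120 − j62.1 Ω
Γ_s = (Z_in − Z_s)/(Z_in + Z_s) = (70.4 − j62.1)/(170 − j62.1), |Γ_s| = 0.517
VSWR = (1 + |Γ_s|)/(1 − |Γ_s|)

VSWR ≈ 3.14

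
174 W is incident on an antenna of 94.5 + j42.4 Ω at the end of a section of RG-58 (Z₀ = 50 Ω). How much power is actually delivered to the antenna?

|Γ| = |(44.5 + j42.4)/(144.5 + j42.4)| = 0.408
|Γ|² = 0.167
P_refl = |Γ|²·P_inc = 29 W, P_del = (1 − |Γ|²)·P_inc = 145 W

P_delivered ≈ 145 W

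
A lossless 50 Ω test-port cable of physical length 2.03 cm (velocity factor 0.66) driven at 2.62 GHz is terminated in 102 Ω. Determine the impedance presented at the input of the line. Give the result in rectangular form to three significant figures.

Z_in ≈ 24.8 + j4.45 Ω

λ = v/f = 0.66·c / 2.62 GHz = 0.0756 m
βl = 2π·l/λ = 2π × 0.269 = 96.7°
tan(βl) = tan(96.7°) = -8.51
Z_in = Z_0·(Z_L + jZ_0·tanβl)/(Z_0 + jZ_L·tanβl)
     = 50·(102 − j426)/(50 − j868)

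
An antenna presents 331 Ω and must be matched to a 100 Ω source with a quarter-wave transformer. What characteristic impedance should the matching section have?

Z_qwt ≈ 182 Ω

Z_qwt = √(Z_0·R_L) = √(100 × 331) = √33100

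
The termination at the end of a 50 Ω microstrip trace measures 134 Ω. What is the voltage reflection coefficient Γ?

Γ = 0.457

Γ = (Z_L − Z_0)/(Z_L + Z_0) = (134 − 50)/(134 + 50) = 84/184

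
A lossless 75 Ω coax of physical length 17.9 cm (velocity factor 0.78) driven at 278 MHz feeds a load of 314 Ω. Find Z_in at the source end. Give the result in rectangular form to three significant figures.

λ = v/f = 0.78·c / 278 MHz = 0.842 m
βl = 2π·l/λ = 2π × 0.213 = 76.6°
tan(βl) = tan(76.6°) = 4.18
Z_in = Z_0·(Z_L + jZ_0·tanβl)/(Z_0 + jZ_L·tanβl)
     = 75·(314 + j314)/(75 + j1310)

Z_in ≈ 18.9 − j16.8 Ω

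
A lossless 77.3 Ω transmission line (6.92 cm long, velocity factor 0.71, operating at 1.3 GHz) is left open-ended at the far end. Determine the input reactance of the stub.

X_in ≈ 146 Ω (inductive)

λ = v/f = 0.71·c / 1.3 GHz = 0.164 m
βl = 2π·l/λ = 2π × 0.422 = 152°
tan(βl) = -0.531
For an open-ended stub, Z_in = −jZ_0·cot(βl) = −jZ_0/tan(βl)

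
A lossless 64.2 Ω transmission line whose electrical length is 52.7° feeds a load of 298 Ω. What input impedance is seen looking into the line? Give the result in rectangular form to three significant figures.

Z_in ≈ 21.3 − j45.4 Ω

tan(βl) = tan(52.7°) = 1.31
Z_in = Z_0·(Z_L + jZ_0·tanβl)/(Z_0 + jZ_L·tanβl)
     = 64.2·(298 + j84.3)/(64.2 + j391)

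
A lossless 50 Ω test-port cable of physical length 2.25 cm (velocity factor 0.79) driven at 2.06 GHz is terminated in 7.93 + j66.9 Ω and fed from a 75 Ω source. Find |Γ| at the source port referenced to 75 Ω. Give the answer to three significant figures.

λ = v/f = 0.79·c / 2.06 GHz = 0.115 m
βl = 2π·l/λ = 2π × 0.196 = 70.4°
tan(βl) = 2.81
Z_in = Z_0·(Z_L + jZ_0·tanβl)/(Z_0 + jZ_L·tanβl) = 9.03 − j73.7 Ω
Γ_s = (Z_in − Z_s)/(Z_in + Z_s) = (-66 − j73.7)/(84 − j73.7), |Γ_s| = 0.885

|Γ| ≈ 0.885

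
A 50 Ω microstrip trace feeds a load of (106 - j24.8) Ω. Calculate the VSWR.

VSWR ≈ 2.27

Γ = (Z_L − Z_0)/(Z_L + Z_0) = (56 − j24.8)/(156 − j24.8)
|Γ| = 61.2/158 = 0.388
VSWR = (1 + |Γ|)/(1 − |Γ|) = 1.39/0.612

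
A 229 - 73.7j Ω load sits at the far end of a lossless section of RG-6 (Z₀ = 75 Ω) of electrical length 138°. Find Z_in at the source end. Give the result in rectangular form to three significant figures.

Z_in ≈ 54.8 + j81 Ω

tan(βl) = tan(138°) = -0.9
Z_in = Z_0·(Z_L + jZ_0·tanβl)/(Z_0 + jZ_L·tanβl)
     = 75·(229 − j141)/(8.64 − j206)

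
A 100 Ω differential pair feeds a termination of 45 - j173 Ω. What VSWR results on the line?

VSWR ≈ 9.21

Γ = (Z_L − Z_0)/(Z_L + Z_0) = (-55 − j173)/(145 − j173)
|Γ| = 182/226 = 0.804
VSWR = (1 + |Γ|)/(1 − |Γ|) = 1.8/0.196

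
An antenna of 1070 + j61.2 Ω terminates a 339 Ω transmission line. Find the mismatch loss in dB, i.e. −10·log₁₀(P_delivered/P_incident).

Γ = (731 + j61.2)/(1409 + j61.2), |Γ| = 0.52
|Γ|² = 0.271, so P_del/P_inc = 1 − |Γ|² = 0.729
ML = −10·log₁₀(1 − |Γ|²)

mismatch loss ≈ 1.37 dB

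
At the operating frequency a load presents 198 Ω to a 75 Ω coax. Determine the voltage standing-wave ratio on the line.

VSWR ≈ 2.64

Γ = (198 − 75)/(198 + 75) = 0.451
VSWR = (1 + 0.451)/(1 − 0.451)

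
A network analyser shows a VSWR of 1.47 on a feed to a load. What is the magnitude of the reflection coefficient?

|Γ| ≈ 0.19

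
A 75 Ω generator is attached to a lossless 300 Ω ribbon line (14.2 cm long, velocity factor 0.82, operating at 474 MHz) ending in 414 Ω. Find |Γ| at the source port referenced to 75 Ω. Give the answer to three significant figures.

λ = v/f = 0.82·c / 474 MHz = 0.519 m
βl = 2π·l/λ = 2π × 0.274 = 98.5°
tan(βl) = -6.69
Z_in = Z_0·(Z_L + jZ_0·tanβl)/(Z_0 + jZ_L·tanβl) = 220 + j21 Ω
Γ_s = (Z_in − Z_s)/(Z_in + Z_s) = (145 + j21)/(295 + j21), |Γ_s| = 0.495

|Γ| ≈ 0.495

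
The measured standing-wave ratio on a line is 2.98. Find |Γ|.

|Γ| = (S − 1)/(S + 1) = (2.98 − 1)/(2.98 + 1) = 1.98/3.98

|Γ| ≈ 0.497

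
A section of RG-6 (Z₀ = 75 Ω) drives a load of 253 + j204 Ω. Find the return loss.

Γ = (178 + j204)/(328 + j204), |Γ| = 0.701
RL = −20·log₁₀|Γ| = −20·log₁₀(0.701)

RL ≈ 3.09 dB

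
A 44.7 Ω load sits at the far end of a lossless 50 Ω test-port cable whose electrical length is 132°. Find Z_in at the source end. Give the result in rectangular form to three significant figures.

Z_in ≈ 50.3 − j5.61 Ω

tan(βl) = tan(132°) = -1.11
Z_in = Z_0·(Z_L + jZ_0·tanβl)/(Z_0 + jZ_L·tanβl)
     = 50·(44.7 − j55.5)/(50 − j49.6)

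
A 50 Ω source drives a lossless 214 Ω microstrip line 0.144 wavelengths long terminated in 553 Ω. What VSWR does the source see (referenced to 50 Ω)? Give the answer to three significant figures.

VSWR ≈ 5.47

βl = 2π × 0.144 = 51.8°
tan(βl) = 1.27
Z_in = Z_0·(Z_L + jZ_0·tanβl)/(Z_0 + jZ_L·tanβl) = 123 − j131 Ω
Γ_s = (Z_in − Z_s)/(Z_in + Z_s) = (72.6 − j131)/(173 − j131), |Γ_s| = 0.691
VSWR = (1 + |Γ_s|)/(1 − |Γ_s|)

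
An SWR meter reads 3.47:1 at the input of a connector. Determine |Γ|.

|Γ| = (S − 1)/(S + 1) = (3.47 − 1)/(3.47 + 1) = 2.47/4.47

|Γ| ≈ 0.553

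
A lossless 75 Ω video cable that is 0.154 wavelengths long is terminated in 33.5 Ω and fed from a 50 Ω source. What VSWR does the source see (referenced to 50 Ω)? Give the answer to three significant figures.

VSWR ≈ 2.82

βl = 2π × 0.154 = 55.4°
tan(βl) = 1.45
Z_in = Z_0·(Z_L + jZ_0·tanβl)/(Z_0 + jZ_L·tanβl) = 73.3 + j61.4 Ω
Γ_s = (Z_in − Z_s)/(Z_in + Z_s) = (23.3 + j61.4)/(123 + j61.4), |Γ_s| = 0.477
VSWR = (1 + |Γ_s|)/(1 − |Γ_s|)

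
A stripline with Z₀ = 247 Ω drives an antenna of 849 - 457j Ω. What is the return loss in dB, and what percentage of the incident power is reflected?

Γ = (602 − j457)/(1096 − j457), |Γ| = 0.636
RL = −20·log₁₀(0.636) = 3.92 dB
P_refl/P_inc = |Γ|² = 0.405

RL ≈ 3.92 dB; 40.5% of incident power reflected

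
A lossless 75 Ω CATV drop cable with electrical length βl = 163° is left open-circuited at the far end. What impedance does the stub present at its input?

Z_in ≈ +j245 Ω

tan(βl) = -0.306
For an open-circuited stub, Z_in = −jZ_0·cot(βl) = −jZ_0/tan(βl)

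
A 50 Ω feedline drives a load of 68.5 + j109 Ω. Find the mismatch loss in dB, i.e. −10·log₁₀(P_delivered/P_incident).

mismatch loss ≈ 2.77 dB

Γ = (18.5 + j109)/(118.5 + j109), |Γ| = 0.687
|Γ|² = 0.472, so P_del/P_inc = 1 − |Γ|² = 0.528
ML = −10·log₁₀(1 − |Γ|²)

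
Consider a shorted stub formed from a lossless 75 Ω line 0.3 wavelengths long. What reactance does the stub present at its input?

X_in ≈ -231 Ω (capacitive)

βl = 2π × 0.3 = 108°
tan(βl) = -3.08
For a shorted stub, Z_in = jZ_0·tan(βl)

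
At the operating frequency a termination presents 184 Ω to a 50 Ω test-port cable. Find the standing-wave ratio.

VSWR ≈ 3.68

For a purely resistive load, VSWR = R_L/Z_0 or Z_0/R_L (whichever > 1) = 184/50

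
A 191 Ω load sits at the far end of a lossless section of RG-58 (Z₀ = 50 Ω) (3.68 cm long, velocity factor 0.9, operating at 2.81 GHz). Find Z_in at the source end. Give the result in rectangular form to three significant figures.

λ = v/f = 0.9·c / 2.81 GHz = 0.0961 m
βl = 2π·l/λ = 2π × 0.383 = 138°
tan(βl) = tan(138°) = -0.904
Z_in = Z_0·(Z_L + jZ_0·tanβl)/(Z_0 + jZ_L·tanβl)
     = 50·(191 − j45.2)/(50 − j173)

Z_in ≈ 26.8 + j47.5 Ω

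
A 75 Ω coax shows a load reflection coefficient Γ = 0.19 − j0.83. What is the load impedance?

Z_L = Z_0·(1 + Γ)/(1 − Γ) = 75·(1.19 − j0.83)/(0.81 + j0.83)

Z_L ≈ 15.3 − j92.6 Ω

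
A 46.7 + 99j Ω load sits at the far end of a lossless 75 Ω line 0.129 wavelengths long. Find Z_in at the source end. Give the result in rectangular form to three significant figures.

Z_in ≈ 170 − j172 Ω

βl = 2π × 0.129 = 46.4°
tan(βl) = tan(46.4°) = 1.05
Z_in = Z_0·(Z_L + jZ_0·tanβl)/(Z_0 + jZ_L·tanβl)
     = 75·(46.7 + j178)/(-29.1 + j49.1)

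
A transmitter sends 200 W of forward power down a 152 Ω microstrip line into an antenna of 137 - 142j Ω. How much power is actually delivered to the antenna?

|Γ| = |(-15 − j142)/(289 − j142)| = 0.443
|Γ|² = 0.197
P_refl = |Γ|²·P_inc = 39.3 W, P_del = (1 − |Γ|²)·P_inc = 161 W

P_delivered ≈ 161 W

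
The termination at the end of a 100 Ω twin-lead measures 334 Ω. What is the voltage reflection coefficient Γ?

Γ = 0.539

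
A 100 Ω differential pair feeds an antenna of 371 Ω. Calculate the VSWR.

VSWR ≈ 3.71

Γ = (371 − 100)/(371 + 100) = 0.575
VSWR = (1 + 0.575)/(1 − 0.575)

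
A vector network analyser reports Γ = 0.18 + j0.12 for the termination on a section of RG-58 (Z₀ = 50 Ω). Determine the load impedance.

Z_L = Z_0·(1 + Γ)/(1 − Γ) = 50·(1.18 + j0.12)/(0.82 − j0.12)

Z_L ≈ 69.4 + j17.5 Ω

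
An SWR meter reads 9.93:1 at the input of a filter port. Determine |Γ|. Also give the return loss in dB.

|Γ| = (S − 1)/(S + 1) = (9.93 − 1)/(9.93 + 1) = 8.93/10.9
RL = −20·log₁₀|Γ| = −20·log₁₀(0.817)

|Γ| ≈ 0.817; return loss ≈ 1.76 dB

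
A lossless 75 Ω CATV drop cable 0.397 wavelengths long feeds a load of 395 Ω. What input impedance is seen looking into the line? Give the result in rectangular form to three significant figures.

Z_in ≈ 36.8 + j90 Ω

βl = 2π × 0.397 = 143°
tan(βl) = tan(143°) = -0.756
Z_in = Z_0·(Z_L + jZ_0·tanβl)/(Z_0 + jZ_L·tanβl)
     = 75·(395 − j56.7)/(75 − j299)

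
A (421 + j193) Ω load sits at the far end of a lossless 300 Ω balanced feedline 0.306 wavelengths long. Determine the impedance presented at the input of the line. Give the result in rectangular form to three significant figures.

βl = 2π × 0.306 = 110°
tan(βl) = tan(110°) = -2.72
Z_in = Z_0·(Z_L + jZ_0·tanβl)/(Z_0 + jZ_L·tanβl)
     = 300·(421 − j624)/(826 − j1150)

Z_in ≈ 160 − j4.89 Ω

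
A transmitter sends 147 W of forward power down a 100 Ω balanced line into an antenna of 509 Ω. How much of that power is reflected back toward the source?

Γ = (509 − 100)/(509 + 100) = 0.672
|Γ|² = 0.451
P_refl = |Γ|²·P_inc = 66.3 W, P_del = (1 − |Γ|²)·P_inc = 80.7 W

P_reflected ≈ 66.3 W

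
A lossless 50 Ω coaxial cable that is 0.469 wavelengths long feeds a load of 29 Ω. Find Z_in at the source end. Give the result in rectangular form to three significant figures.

Z_in ≈ 29.7 − j6.46 Ω

βl = 2π × 0.469 = 169°
tan(βl) = tan(169°) = -0.197
Z_in = Z_0·(Z_L + jZ_0·tanβl)/(Z_0 + jZ_L·tanβl)
     = 50·(29 − j9.86)/(50 − j5.72)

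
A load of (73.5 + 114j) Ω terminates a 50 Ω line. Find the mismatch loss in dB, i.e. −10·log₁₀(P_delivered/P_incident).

mismatch loss ≈ 2.84 dB

Γ = (23.5 + j114)/(123.5 + j114), |Γ| = 0.693
|Γ|² = 0.48, so P_del/P_inc = 1 − |Γ|² = 0.52
ML = −10·log₁₀(1 − |Γ|²)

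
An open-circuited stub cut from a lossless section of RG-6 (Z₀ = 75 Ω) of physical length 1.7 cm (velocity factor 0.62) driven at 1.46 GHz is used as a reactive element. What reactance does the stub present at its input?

X_in ≈ -67.4 Ω (capacitive)

λ = v/f = 0.62·c / 1.46 GHz = 0.127 m
βl = 2π·l/λ = 2π × 0.133 = 48°
tan(βl) = 1.11
For an open-circuited stub, Z_in = −jZ_0·cot(βl) = −jZ_0/tan(βl)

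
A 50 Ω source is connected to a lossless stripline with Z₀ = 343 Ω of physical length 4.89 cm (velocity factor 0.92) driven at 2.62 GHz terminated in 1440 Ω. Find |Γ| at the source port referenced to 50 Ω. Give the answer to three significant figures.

λ = v/f = 0.92·c / 2.62 GHz = 0.105 m
βl = 2π·l/λ = 2π × 0.464 = 167°
tan(βl) = -0.229
Z_in = Z_0·(Z_L + jZ_0·tanβl)/(Z_0 + jZ_L·tanβl) = 788 + j679 Ω
Γ_s = (Z_in − Z_s)/(Z_in + Z_s) = (738 + j679)/(838 + j679), |Γ_s| = 0.93

|Γ| ≈ 0.93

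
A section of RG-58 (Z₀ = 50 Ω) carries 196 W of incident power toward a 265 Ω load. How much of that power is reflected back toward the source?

Γ = (265 − 50)/(265 + 50) = 0.683
|Γ|² = 0.466
P_refl = |Γ|²·P_inc = 91.3 W, P_del = (1 − |Γ|²)·P_inc = 105 W

P_reflected ≈ 91.3 W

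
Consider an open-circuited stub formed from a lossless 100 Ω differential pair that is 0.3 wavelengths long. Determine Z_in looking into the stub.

βl = 2π × 0.3 = 108°
tan(βl) = -3.08
For an open-circuited stub, Z_in = −jZ_0·cot(βl) = −jZ_0/tan(βl)

Z_in ≈ +j32.5 Ω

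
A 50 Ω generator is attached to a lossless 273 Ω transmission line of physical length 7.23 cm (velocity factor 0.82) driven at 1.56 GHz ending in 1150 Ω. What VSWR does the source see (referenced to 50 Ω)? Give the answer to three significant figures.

VSWR ≈ 21.6

λ = v/f = 0.82·c / 1.56 GHz = 0.158 m
βl = 2π·l/λ = 2π × 0.458 = 165°
tan(βl) = -0.267
Z_in = Z_0·(Z_L + jZ_0·tanβl)/(Z_0 + jZ_L·tanβl) = 544 + j539 Ω
Γ_s = (Z_in − Z_s)/(Z_in + Z_s) = (494 + j539)/(594 + j539), |Γ_s| = 0.912
VSWR = (1 + |Γ_s|)/(1 − |Γ_s|)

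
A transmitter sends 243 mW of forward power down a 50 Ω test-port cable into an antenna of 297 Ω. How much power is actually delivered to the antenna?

P_delivered ≈ 120 mW

Γ = (297 − 50)/(297 + 50) = 0.712
|Γ|² = 0.507
P_refl = |Γ|²·P_inc = 123 mW, P_del = (1 − |Γ|²)·P_inc = 120 mW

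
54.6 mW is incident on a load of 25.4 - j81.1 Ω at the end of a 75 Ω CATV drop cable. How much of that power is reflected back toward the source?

|Γ| = |(-49.6 − j81.1)/(100.4 − j81.1)| = 0.737
|Γ|² = 0.543
P_refl = |Γ|²·P_inc = 29.6 mW, P_del = (1 − |Γ|²)·P_inc = 25 mW

P_reflected ≈ 29.6 mW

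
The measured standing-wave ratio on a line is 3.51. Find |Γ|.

|Γ| ≈ 0.557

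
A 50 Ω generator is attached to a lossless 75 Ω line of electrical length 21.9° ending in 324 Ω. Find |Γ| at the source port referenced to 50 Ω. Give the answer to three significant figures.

tan(βl) = 0.402
Z_in = Z_0·(Z_L + jZ_0·tanβl)/(Z_0 + jZ_L·tanβl) = 93.7 − j133 Ω
Γ_s = (Z_in − Z_s)/(Z_in + Z_s) = (43.7 − j133)/(144 − j133), |Γ_s| = 0.714

|Γ| ≈ 0.714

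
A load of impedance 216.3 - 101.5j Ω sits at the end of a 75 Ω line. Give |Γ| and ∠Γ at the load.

Γ ≈ 0.564 ∠ -16.5°

Γ = (Z_L − Z_0)/(Z_L + Z_0) = (141.3 − j101.5)/(291.3 − j101.5)
|Γ| = 174/308 = 0.564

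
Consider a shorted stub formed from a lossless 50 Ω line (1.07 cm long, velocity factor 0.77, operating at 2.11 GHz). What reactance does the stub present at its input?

X_in ≈ 35.3 Ω (inductive)

λ = v/f = 0.77·c / 2.11 GHz = 0.109 m
βl = 2π·l/λ = 2π × 0.0977 = 35.2°
tan(βl) = 0.705
For a shorted stub, Z_in = jZ_0·tan(βl)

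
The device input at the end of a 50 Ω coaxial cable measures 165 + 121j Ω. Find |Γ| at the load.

|Γ| ≈ 0.677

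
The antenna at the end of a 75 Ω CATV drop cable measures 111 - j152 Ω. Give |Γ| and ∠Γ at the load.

Γ ≈ 0.65 ∠ -37.4°

Γ = (Z_L − Z_0)/(Z_L + Z_0) = (36 − j152)/(186 − j152)
|Γ| = 156/240 = 0.65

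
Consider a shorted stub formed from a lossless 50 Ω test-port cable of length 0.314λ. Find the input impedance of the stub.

Z_in ≈ −j118 Ω

βl = 2π × 0.314 = 113°
tan(βl) = -2.35
For a shorted stub, Z_in = jZ_0·tan(βl)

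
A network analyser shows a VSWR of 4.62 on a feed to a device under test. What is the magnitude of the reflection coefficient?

|Γ| ≈ 0.644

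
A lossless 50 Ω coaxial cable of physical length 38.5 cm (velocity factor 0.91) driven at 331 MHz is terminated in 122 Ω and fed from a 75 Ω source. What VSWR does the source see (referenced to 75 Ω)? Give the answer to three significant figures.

λ = v/f = 0.91·c / 331 MHz = 0.825 m
βl = 2π·l/λ = 2π × 0.467 = 168°
tan(βl) = -0.212
Z_in = Z_0·(Z_L + jZ_0·tanβl)/(Z_0 + jZ_L·tanβl) = 101 + j41.4 Ω
Γ_s = (Z_in − Z_s)/(Z_in + Z_s) = (25.6 + j41.4)/(176 + j41.4), |Γ_s| = 0.27
VSWR = (1 + |Γ_s|)/(1 − |Γ_s|)

VSWR ≈ 1.74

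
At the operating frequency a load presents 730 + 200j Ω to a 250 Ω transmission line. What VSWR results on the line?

VSWR ≈ 3.17

Γ = (Z_L − Z_0)/(Z_L + Z_0) = (480 + j200)/(980 + j200)
|Γ| = 520/1000 = 0.52
VSWR = (1 + |Γ|)/(1 − |Γ|) = 1.52/0.48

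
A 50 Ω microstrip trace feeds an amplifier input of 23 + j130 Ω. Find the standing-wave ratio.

VSWR ≈ 17.3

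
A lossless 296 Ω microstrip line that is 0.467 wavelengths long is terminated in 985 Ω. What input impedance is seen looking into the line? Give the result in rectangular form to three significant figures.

βl = 2π × 0.467 = 168°
tan(βl) = tan(168°) = -0.21
Z_in = Z_0·(Z_L + jZ_0·tanβl)/(Z_0 + jZ_L·tanβl)
     = 296·(985 − j62.3)/(296 − j207)

Z_in ≈ 690 + j421 Ω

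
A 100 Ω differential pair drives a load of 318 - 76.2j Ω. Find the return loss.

RL ≈ 5.3 dB

Γ = (218 − j76.2)/(418 − j76.2), |Γ| = 0.544
RL = −20·log₁₀|Γ| = −20·log₁₀(0.544)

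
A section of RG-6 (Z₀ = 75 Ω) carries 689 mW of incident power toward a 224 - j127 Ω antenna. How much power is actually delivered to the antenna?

|Γ| = |(149 − j127)/(299 − j127)| = 0.603
|Γ|² = 0.363
P_refl = |Γ|²·P_inc = 250 mW, P_del = (1 − |Γ|²)·P_inc = 439 mW

P_delivered ≈ 439 mW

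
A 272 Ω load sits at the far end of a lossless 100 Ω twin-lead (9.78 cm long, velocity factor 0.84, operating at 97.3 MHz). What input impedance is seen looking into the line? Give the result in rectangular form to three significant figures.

λ = v/f = 0.84·c / 97.3 MHz = 2.59 m
βl = 2π·l/λ = 2π × 0.0378 = 13.6°
tan(βl) = tan(13.6°) = 0.242
Z_in = Z_0·(Z_L + jZ_0·tanβl)/(Z_0 + jZ_L·tanβl)
     = 100·(272 + j24.2)/(100 + j65.8)

Z_in ≈ 201 − j108 Ω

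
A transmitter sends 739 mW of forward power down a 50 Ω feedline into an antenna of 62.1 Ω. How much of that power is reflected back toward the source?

P_reflected ≈ 8.61 mW

Γ = (62.1 − 50)/(62.1 + 50) = 0.108
|Γ|² = 0.0117
P_refl = |Γ|²·P_inc = 8.61 mW, P_del = (1 − |Γ|²)·P_inc = 730 mW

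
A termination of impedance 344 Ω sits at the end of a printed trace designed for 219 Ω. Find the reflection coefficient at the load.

Γ = (Z_L − Z_0)/(Z_L + Z_0) = (344 − 219)/(344 + 219) = 125/563

Γ = 0.222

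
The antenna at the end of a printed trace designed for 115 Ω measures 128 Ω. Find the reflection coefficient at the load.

Γ = (Z_L − Z_0)/(Z_L + Z_0) = (128 − 115)/(128 + 115) = 13/243

Γ = 0.0535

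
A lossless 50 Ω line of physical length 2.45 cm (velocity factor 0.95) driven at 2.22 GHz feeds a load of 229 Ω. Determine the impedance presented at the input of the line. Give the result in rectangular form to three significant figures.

Z_in ≈ 12.5 − j18.4 Ω

λ = v/f = 0.95·c / 2.22 GHz = 0.128 m
βl = 2π·l/λ = 2π × 0.191 = 68.7°
tan(βl) = tan(68.7°) = 2.57
Z_in = Z_0·(Z_L + jZ_0·tanβl)/(Z_0 + jZ_L·tanβl)
     = 50·(229 + j128)/(50 + j587)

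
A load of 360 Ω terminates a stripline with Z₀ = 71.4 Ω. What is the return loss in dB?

RL ≈ 3.49 dB

Γ = (360 − 71.4)/(360 + 71.4) = 0.669
RL = −20·log₁₀|Γ| = −20·log₁₀(0.669)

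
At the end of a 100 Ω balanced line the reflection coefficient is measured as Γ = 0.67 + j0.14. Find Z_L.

Z_L ≈ 414 + j218 Ω

Z_L = Z_0·(1 + Γ)/(1 − Γ) = 100·(1.67 + j0.14)/(0.33 − j0.14)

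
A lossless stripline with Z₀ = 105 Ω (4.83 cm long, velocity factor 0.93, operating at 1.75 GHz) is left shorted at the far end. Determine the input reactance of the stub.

λ = v/f = 0.93·c / 1.75 GHz = 0.159 m
βl = 2π·l/λ = 2π × 0.303 = 109°
tan(βl) = -2.89
For a shorted stub, Z_in = jZ_0·tan(βl)

X_in ≈ -304 Ω (capacitive)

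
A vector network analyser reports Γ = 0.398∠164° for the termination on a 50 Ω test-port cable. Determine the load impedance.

Z_L = Z_0·(1 + Γ)/(1 − Γ) = 50·(0.617 + j0.11)/(1.38 − j0.11)

Z_L ≈ 21.9 + j5.7 Ω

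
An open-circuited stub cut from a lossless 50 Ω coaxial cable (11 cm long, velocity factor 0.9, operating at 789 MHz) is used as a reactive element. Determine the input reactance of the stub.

X_in ≈ 24.1 Ω (inductive)

λ = v/f = 0.9·c / 789 MHz = 0.342 m
βl = 2π·l/λ = 2π × 0.321 = 116°
tan(βl) = -2.08
For an open-circuited stub, Z_in = −jZ_0·cot(βl) = −jZ_0/tan(βl)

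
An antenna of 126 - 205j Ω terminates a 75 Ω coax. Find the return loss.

RL ≈ 2.66 dB

Γ = (51 − j205)/(201 − j205), |Γ| = 0.736
RL = −20·log₁₀|Γ| = −20·log₁₀(0.736)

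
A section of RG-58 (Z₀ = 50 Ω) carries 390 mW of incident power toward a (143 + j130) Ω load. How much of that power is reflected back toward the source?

|Γ| = |(93 + j130)/(193 + j130)| = 0.687
|Γ|² = 0.472
P_refl = |Γ|²·P_inc = 184 mW, P_del = (1 − |Γ|²)·P_inc = 206 mW

P_reflected ≈ 184 mW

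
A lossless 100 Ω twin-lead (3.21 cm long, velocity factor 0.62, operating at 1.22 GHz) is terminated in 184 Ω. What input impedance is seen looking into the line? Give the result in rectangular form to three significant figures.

Z_in ≈ 56.8 − j17.5 Ω

λ = v/f = 0.62·c / 1.22 GHz = 0.152 m
βl = 2π·l/λ = 2π × 0.211 = 75.8°
tan(βl) = tan(75.8°) = 3.95
Z_in = Z_0·(Z_L + jZ_0·tanβl)/(Z_0 + jZ_L·tanβl)
     = 100·(184 + j395)/(100 + j727)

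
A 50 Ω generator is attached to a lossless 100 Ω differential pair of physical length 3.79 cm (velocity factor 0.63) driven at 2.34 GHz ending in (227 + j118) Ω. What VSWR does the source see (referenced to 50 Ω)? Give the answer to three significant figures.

λ = v/f = 0.63·c / 2.34 GHz = 0.0808 m
βl = 2π·l/λ = 2π × 0.469 = 169°
tan(βl) = -0.196
Z_in = Z_0·(Z_L + jZ_0·tanβl)/(Z_0 + jZ_L·tanβl) = 138 + j130 Ω
Γ_s = (Z_in − Z_s)/(Z_in + Z_s) = (87.6 + j130)/(188 + j130), |Γ_s| = 0.686
VSWR = (1 + |Γ_s|)/(1 − |Γ_s|)

VSWR ≈ 5.37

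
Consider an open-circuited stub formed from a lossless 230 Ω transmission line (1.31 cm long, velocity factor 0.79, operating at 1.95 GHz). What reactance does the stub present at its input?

X_in ≈ -286 Ω (capacitive)

λ = v/f = 0.79·c / 1.95 GHz = 0.122 m
βl = 2π·l/λ = 2π × 0.108 = 38.8°
tan(βl) = 0.804
For an open-circuited stub, Z_in = −jZ_0·cot(βl) = −jZ_0/tan(βl)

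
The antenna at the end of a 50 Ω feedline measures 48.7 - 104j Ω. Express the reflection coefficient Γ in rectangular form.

Γ ≈ 0.52 − j0.506

Γ = (Z_L − Z_0)/(Z_L + Z_0) = (-1.3 − j104)/(98.7 − j104)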